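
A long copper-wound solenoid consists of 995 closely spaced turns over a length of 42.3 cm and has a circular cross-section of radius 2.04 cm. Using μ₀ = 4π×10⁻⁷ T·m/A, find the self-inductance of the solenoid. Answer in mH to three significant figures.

L ≈ 3.85 mH

A = πr² = π(2.040×10^-2 m)² = 1.307×10^-3 m².
For a long solenoid, L = μ₀N²A/ℓ.
L = (4π×10⁻⁷)(995)²(1.307×10^-3)/(0.423 m) = 3.845×10^-3 H.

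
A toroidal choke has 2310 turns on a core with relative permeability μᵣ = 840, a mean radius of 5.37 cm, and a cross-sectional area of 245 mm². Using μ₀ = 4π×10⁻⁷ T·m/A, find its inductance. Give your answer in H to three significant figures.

For a thin toroid, L = μ₀μᵣN²A/(2πR).
L = (4π×10⁻⁷)(840)(2310)²(2.450×10^-4) / (2π×5.370×10^-2 m) = 4.09 H.

L ≈ 4.09 H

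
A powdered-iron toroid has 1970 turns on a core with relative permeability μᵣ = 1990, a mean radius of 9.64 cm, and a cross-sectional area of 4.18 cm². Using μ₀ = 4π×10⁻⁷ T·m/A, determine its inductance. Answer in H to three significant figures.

For a thin toroid, L = μ₀μᵣN²A/(2πR).
L = (4π×10⁻⁷)(1990)(1970)²(4.180×10^-4) / (2π×9.640×10^-2 m) = 6.698 H.

L ≈ 6.70 H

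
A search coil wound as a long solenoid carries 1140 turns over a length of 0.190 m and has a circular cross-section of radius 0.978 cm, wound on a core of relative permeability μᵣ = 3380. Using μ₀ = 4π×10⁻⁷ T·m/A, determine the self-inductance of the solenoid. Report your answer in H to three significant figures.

L ≈ 8.73 H

A = πr² = π(9.780×10^-3 m)² = 3.0049×10^-4 m².
For a long solenoid, L = μ₀μᵣN²A/ℓ.
L = (4π×10⁻⁷)(3380)(1140)²(3.0049×10^-4)/(0.19 m) = 8.73 H.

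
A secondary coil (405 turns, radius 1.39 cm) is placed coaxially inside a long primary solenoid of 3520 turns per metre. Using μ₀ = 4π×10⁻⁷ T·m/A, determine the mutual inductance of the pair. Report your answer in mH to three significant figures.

M ≈ 1.09 mH

The outer solenoid produces a uniform field B₁ = μ₀n₁I₁ across the inner coil,
so the flux linkage is N₂Φ = N₂B₁A₂ = μ₀n₁N₂A₂·I₁, giving M = μ₀n₁N₂A₂.
A₂ = πr² = π(1.390×10^-2 m)² = 6.070×10^-4 m².
M = (4π×10⁻⁷)(3520)(405)(6.070×10^-4) = 1.087×10^-3 H.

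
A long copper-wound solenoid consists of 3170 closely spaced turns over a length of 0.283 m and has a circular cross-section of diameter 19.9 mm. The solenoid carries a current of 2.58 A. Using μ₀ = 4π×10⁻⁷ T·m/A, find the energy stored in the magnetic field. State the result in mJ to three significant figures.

A = π(d/2)² = π(9.950×10^-3 m)² = 3.110×10^-4 m².
L = μ₀N²A/ℓ = (4π×10⁻⁷)(3170)²(3.110×10^-4)/(0.283) = 1.388×10^-2 H.
U = ½LI² = ½(1.388×10^-2)(2.58)² = 4.619×10^-2 J.

U ≈ 46.2 mJ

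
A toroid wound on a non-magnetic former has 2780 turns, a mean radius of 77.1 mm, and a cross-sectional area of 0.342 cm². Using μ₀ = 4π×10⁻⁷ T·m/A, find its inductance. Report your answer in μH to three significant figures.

L ≈ 686 μH

For a thin toroid, L = μ₀N²A/(2πR).
L = (4π×10⁻⁷)(2780)²(3.420×10^-5) / (2π×7.710×10^-2 m) = 6.856×10^-4 H.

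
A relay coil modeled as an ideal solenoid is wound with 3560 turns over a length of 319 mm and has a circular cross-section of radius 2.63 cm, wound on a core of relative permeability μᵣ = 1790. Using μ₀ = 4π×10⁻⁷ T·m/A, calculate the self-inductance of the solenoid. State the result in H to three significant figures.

A = πr² = π(2.630×10^-2 m)² = 2.173×10^-3 m².
For a long solenoid, L = μ₀μᵣN²A/ℓ.
L = (4π×10⁻⁷)(1790)(3560)²(2.173×10^-3)/(0.319 m) = 194.2 H.

L ≈ 194 H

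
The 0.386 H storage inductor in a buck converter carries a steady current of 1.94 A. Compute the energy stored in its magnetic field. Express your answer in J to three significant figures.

Stored magnetic energy: U = ½LI².
U = ½(0.386 H)(1.94 A)² = 0.7264 J.

U ≈ 0.726 J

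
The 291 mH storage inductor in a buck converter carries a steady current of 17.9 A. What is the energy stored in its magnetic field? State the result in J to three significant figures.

Stored magnetic energy: U = ½LI².
U = ½(0.291 H)(17.9 A)² = 46.62 J.

U ≈ 46.6 J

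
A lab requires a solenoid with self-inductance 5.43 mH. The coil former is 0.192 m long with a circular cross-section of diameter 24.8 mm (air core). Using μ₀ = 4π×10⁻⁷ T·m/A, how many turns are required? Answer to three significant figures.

N ≈ 1310 turns

A = π(d/2)² = π(1.240×10^-2 m)² = 4.831×10^-4 m².
From L = μ₀N²A/ℓ, N = √(Lℓ / (μ₀A)).
N = √[(5.430×10^-3)(0.192) / ((4π×10⁻⁷)×4.831×10^-4)] = √(1.718×10^6) ≈ 1310.5.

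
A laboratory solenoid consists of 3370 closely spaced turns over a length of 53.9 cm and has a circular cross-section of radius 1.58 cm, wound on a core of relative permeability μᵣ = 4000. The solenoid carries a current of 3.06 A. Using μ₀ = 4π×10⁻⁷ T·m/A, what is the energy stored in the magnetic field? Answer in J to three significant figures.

A = πr² = π(1.580×10^-2 m)² = 7.843×10^-4 m².
L = μ₀μᵣN²A/ℓ = (4π×10⁻⁷)(4000)(3370)²(7.843×10^-4)/(0.539) = 83.06 H.
U = ½LI² = ½(83.06)(3.06)² = 388.9 J.

U ≈ 389 J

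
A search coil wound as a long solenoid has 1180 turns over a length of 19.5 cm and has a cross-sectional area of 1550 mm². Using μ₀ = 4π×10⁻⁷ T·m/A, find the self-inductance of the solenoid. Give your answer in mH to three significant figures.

A = 1550 mm² = 1.550×10^-3 m².
For a long solenoid, L = μ₀N²A/ℓ.
L = (4π×10⁻⁷)(1180)²(1.550×10^-3)/(0.195 m) = 1.391×10^-2 H.

L ≈ 13.9 mH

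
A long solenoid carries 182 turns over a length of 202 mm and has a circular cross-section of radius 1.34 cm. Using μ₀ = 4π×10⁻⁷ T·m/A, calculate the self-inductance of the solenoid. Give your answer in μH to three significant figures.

L ≈ 116 μH

A = πr² = π(1.340×10^-2 m)² = 5.641×10^-4 m².
For a long solenoid, L = μ₀N²A/ℓ.
L = (4π×10⁻⁷)(182)²(5.641×10^-4)/(0.202 m) = 1.162×10^-4 H.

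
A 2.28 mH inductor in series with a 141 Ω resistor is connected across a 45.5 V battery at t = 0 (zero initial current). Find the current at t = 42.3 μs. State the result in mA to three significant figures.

I ≈ 299 mA

τ = L/R = 2.280×10^-3/141 = 1.617×10^-5 s; final current I_∞ = ε/R = 45.5/141 = 0.3227 A.
I(t) = I_∞(1 − e^(−t/τ)) with t/τ = 2.616.
I = (0.3227)(1 − e^(−2.616)) = 0.2991 A.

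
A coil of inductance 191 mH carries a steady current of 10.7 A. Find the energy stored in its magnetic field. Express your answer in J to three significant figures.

U ≈ 10.9 J

Stored magnetic energy: U = ½LI².
U = ½(0.191 H)(10.7 A)² = 10.93 J.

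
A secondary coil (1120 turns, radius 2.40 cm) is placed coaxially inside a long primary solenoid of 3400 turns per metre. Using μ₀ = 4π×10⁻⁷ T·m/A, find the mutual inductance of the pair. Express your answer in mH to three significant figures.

The outer solenoid produces a uniform field B₁ = μ₀n₁I₁ across the inner coil,
so the flux linkage is N₂Φ = N₂B₁A₂ = μ₀n₁N₂A₂·I₁, giving M = μ₀n₁N₂A₂.
A₂ = πr² = π(2.400×10^-2 m)² = 1.810×10^-3 m².
M = (4π×10⁻⁷)(3400)(1120)(1.810×10^-3) = 8.659×10^-3 H.

M ≈ 8.66 mH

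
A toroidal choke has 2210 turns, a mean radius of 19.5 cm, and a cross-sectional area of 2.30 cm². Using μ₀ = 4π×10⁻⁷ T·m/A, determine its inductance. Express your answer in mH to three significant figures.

For a thin toroid, L = μ₀N²A/(2πR).
L = (4π×10⁻⁷)(2210)²(2.300×10^-4) / (2π×0.195 m) = 1.152×10^-3 H.

L ≈ 1.15 mH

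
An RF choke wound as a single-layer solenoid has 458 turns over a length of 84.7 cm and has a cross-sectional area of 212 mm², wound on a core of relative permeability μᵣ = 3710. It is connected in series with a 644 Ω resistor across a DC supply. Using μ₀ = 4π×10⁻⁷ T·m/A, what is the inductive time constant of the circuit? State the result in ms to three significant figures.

A = 212 mm² = 2.120×10^-4 m².
L = μ₀μᵣN²A/ℓ = (4π×10⁻⁷)(3710)(458)²(2.120×10^-4)/(0.847) = 0.2448 H.
τ = L/R = (0.2448)/(644) = 3.801×10^-4 s.

τ ≈ 0.380 ms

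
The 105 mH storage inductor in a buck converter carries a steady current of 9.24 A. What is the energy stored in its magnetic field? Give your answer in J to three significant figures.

U ≈ 4.48 J

Stored magnetic energy: U = ½LI².
U = ½(0.105 H)(9.24 A)² = 4.482 J.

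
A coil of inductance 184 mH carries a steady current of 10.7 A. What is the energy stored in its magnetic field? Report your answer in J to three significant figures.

Stored magnetic energy: U = ½LI².
U = ½(0.184 H)(10.7 A)² = 10.53 J.

U ≈ 10.5 J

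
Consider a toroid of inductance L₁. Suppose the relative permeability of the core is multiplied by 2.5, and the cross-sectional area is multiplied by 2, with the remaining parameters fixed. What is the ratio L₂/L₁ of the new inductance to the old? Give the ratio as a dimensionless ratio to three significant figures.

For a toroid, L ∝ μᵣN²A/R.
L₂/L₁ = (2.5) × (2) = 5.00.

L₂/L₁ = 5.00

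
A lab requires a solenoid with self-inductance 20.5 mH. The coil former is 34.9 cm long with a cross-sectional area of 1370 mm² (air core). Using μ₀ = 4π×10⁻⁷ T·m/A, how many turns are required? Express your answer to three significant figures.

A = 1370 mm² = 1.370×10^-3 m².
From L = μ₀N²A/ℓ, N = √(Lℓ / (μ₀A)).
N = √[(2.050×10^-2)(0.349) / ((4π×10⁻⁷)×1.370×10^-3)] = √(4.156×10^6) ≈ 2038.6.

N ≈ 2040 turns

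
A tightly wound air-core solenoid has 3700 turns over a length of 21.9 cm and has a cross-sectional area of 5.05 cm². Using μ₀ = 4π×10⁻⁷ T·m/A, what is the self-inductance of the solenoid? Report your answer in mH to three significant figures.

L ≈ 39.7 mH

A = 5.05 cm² = 5.050×10^-4 m².
For a long solenoid, L = μ₀N²A/ℓ.
L = (4π×10⁻⁷)(3700)²(5.050×10^-4)/(0.219 m) = 3.967×10^-2 H.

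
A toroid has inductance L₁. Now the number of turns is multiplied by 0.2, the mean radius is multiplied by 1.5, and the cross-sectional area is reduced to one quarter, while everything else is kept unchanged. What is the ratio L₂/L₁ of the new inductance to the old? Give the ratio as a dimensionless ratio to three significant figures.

For a toroid, L ∝ μᵣN²A/R.
L₂/L₁ = (0.2)^2 × (1.5)^-1 × (0.25) = 0.00667.

L₂/L₁ = 0.00667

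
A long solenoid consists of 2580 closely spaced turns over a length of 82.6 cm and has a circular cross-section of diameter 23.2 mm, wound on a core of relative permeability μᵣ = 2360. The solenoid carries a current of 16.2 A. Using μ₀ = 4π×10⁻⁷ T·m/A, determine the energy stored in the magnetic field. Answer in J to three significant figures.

U ≈ 1330 J

A = π(d/2)² = π(1.160×10^-2 m)² = 4.227×10^-4 m².
L = μ₀μᵣN²A/ℓ = (4π×10⁻⁷)(2360)(2580)²(4.227×10^-4)/(0.826) = 10.1 H.
U = ½LI² = ½(10.1)(16.2)² = 1.326×10^3 J.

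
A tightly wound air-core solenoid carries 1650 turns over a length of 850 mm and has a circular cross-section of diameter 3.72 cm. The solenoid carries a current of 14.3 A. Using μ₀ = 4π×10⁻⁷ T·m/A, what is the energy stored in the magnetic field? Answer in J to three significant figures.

A = π(d/2)² = π(1.860×10^-2 m)² = 1.087×10^-3 m².
L = μ₀N²A/ℓ = (4π×10⁻⁷)(1650)²(1.087×10^-3)/(0.85) = 4.3746×10^-3 H.
U = ½LI² = ½(4.3746×10^-3)(14.3)² = 0.4473 J.

U ≈ 0.447 J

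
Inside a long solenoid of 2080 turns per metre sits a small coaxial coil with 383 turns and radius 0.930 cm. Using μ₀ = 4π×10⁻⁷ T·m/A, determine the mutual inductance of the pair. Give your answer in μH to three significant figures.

The outer solenoid produces a uniform field B₁ = μ₀n₁I₁ across the inner coil,
so the flux linkage is N₂Φ = N₂B₁A₂ = μ₀n₁N₂A₂·I₁, giving M = μ₀n₁N₂A₂.
A₂ = πr² = π(9.300×10^-3 m)² = 2.717×10^-4 m².
M = (4π×10⁻⁷)(2080)(383)(2.717×10^-4) = 2.720×10^-4 H.

M ≈ 272 μH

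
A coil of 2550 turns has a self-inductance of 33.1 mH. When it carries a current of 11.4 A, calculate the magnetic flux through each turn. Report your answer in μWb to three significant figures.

Φ_B ≈ 148 μWb

From L = NΦ_B/I, the flux per turn is Φ_B = LI/N.
Φ_B = (3.310×10^-2 H)(11.4 A)/2550 = 1.480×10^-4 Wb.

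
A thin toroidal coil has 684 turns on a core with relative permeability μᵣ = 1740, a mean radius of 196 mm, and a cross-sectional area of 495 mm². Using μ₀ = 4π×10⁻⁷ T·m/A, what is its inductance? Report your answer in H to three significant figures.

For a thin toroid, L = μ₀μᵣN²A/(2πR).
L = (4π×10⁻⁷)(1740)(684)²(4.950×10^-4) / (2π×0.196 m) = 0.4112 H.

L ≈ 0.411 H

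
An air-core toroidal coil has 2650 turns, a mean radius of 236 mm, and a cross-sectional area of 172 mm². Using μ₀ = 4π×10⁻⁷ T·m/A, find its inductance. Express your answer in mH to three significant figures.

For a thin toroid, L = μ₀N²A/(2πR).
L = (4π×10⁻⁷)(2650)²(1.720×10^-4) / (2π×0.236 m) = 1.024×10^-3 H.

L ≈ 1.02 mH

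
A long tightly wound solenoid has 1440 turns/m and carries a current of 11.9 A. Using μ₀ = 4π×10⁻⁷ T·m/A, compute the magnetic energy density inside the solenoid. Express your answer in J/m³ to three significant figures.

u ≈ 185 J/m³

B = μ₀nI = (4π×10⁻⁷)(1.440×10^3)(11.9) = 2.153×10^-2 T.
u = B²/(2μ₀) = (2.153×10^-2)²/(2×4π×10⁻⁷) = 184.5 J/m³.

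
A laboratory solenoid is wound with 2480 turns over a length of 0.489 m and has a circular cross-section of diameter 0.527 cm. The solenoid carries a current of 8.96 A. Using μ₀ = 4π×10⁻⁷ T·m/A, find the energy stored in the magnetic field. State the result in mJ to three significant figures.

A = π(d/2)² = π(2.635×10^-3 m)² = 2.181×10^-5 m².
L = μ₀N²A/ℓ = (4π×10⁻⁷)(2480)²(2.181×10^-5)/(0.489) = 3.448×10^-4 H.
U = ½LI² = ½(3.448×10^-4)(8.96)² = 1.384×10^-2 J.

U ≈ 13.8 mJ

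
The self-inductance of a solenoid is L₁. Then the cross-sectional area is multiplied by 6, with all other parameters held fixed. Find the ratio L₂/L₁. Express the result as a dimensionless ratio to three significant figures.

For a solenoid, L ∝ μᵣN²A/ℓ.
L₂/L₁ = (6) = 6.00.

L₂/L₁ = 6.00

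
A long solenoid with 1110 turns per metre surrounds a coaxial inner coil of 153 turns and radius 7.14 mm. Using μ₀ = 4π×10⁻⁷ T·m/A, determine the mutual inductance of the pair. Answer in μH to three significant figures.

M ≈ 34.2 μH

The outer solenoid produces a uniform field B₁ = μ₀n₁I₁ across the inner coil,
so the flux linkage is N₂Φ = N₂B₁A₂ = μ₀n₁N₂A₂·I₁, giving M = μ₀n₁N₂A₂.
A₂ = πr² = π(7.140×10^-3 m)² = 1.602×10^-4 m².
M = (4π×10⁻⁷)(1110)(153)(1.602×10^-4) = 3.418×10^-5 H.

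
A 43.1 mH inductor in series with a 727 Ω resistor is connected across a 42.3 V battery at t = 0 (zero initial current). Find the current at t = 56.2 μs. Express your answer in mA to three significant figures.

τ = L/R = 4.310×10^-2/727 = 5.928×10^-5 s; final current I_∞ = ε/R = 42.3/727 = 5.818×10^-2 A.
I(t) = I_∞(1 − e^(−t/τ)) with t/τ = 0.948.
I = (5.818×10^-2)(1 − e^(−0.948)) = 3.564×10^-2 A.

I ≈ 35.6 mA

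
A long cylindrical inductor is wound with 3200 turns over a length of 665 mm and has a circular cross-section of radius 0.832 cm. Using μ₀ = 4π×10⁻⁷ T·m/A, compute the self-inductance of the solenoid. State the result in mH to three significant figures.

L ≈ 4.21 mH

A = πr² = π(8.320×10^-3 m)² = 2.1747×10^-4 m².
For a long solenoid, L = μ₀N²A/ℓ.
L = (4π×10⁻⁷)(3200)²(2.1747×10^-4)/(0.665 m) = 4.208×10^-3 H.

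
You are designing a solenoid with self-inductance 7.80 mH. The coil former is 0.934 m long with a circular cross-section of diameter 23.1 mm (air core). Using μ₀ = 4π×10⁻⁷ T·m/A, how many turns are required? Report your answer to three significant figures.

N ≈ 3720 turns

A = π(d/2)² = π(1.155×10^-2 m)² = 4.191×10^-4 m².
From L = μ₀N²A/ℓ, N = √(Lℓ / (μ₀A)).
N = √[(7.800×10^-3)(0.934) / ((4π×10⁻⁷)×4.191×10^-4)] = √(1.383×10^7) ≈ 3719.3.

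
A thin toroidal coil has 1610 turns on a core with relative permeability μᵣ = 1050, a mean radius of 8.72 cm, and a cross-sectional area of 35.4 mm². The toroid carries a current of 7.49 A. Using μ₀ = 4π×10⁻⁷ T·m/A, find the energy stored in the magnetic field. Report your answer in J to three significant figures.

U ≈ 6.20 J

L = μ₀μᵣN²A/(2πR) = (4π×10⁻⁷)(1050)(1610)²(3.540×10^-5)/(2π×8.720×10^-2) = 0.221 H.
U = ½LI² = ½(0.221)(7.49)² = 6.199 J.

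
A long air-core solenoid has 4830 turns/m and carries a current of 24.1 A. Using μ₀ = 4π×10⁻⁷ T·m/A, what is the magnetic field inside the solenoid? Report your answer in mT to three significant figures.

B ≈ 146 mT

Inside a long solenoid, B = μ₀nI.
B = (4π×10⁻⁷)(4.830×10^3 m⁻¹)(24.1 A) = 0.1463 T.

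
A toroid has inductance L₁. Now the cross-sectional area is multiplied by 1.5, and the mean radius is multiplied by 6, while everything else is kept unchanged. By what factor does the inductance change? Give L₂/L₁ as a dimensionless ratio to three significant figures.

For a toroid, L ∝ μᵣN²A/R.
L₂/L₁ = (1.5) × (6)^-1 = 0.250.

L₂/L₁ = 0.250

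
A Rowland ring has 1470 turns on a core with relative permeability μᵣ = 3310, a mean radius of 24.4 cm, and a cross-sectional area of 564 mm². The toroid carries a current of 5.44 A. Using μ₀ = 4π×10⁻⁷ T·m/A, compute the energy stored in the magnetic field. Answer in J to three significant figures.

L = μ₀μᵣN²A/(2πR) = (4π×10⁻⁷)(3310)(1470)²(5.640×10^-4)/(2π×0.244) = 3.307 H.
U = ½LI² = ½(3.307)(5.44)² = 48.93 J.

U ≈ 48.9 J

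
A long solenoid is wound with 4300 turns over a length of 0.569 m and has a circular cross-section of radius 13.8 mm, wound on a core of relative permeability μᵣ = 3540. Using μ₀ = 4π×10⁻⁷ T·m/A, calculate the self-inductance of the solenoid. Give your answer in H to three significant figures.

A = πr² = π(1.380×10^-2 m)² = 5.983×10^-4 m².
For a long solenoid, L = μ₀μᵣN²A/ℓ.
L = (4π×10⁻⁷)(3540)(4300)²(5.983×10^-4)/(0.569 m) = 86.49 H.

L ≈ 86.5 H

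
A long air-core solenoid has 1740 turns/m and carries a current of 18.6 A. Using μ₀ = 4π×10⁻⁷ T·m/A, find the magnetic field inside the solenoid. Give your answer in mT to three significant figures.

B ≈ 40.7 mT

Inside a long solenoid, B = μ₀nI.
B = (4π×10⁻⁷)(1.740×10^3 m⁻¹)(18.6 A) = 4.067×10^-2 T.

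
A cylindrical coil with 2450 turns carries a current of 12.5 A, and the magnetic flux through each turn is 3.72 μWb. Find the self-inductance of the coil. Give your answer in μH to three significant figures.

Self-inductance is defined by L = NΦ_B/I (flux linkage over current).
L = (2450)(3.720×10^-6 Wb)/(12.5 A) = 7.291×10^-4 H.

L ≈ 729 μH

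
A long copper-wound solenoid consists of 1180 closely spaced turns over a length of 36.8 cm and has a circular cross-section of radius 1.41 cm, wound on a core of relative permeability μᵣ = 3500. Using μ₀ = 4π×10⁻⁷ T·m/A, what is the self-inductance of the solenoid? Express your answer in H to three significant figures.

A = πr² = π(1.410×10^-2 m)² = 6.246×10^-4 m².
For a long solenoid, L = μ₀μᵣN²A/ℓ.
L = (4π×10⁻⁷)(3500)(1180)²(6.246×10^-4)/(0.368 m) = 10.39 H.

L ≈ 10.4 H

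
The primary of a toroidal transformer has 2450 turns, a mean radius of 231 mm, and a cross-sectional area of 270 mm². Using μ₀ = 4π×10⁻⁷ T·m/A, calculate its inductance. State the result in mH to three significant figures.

L ≈ 1.40 mH

For a thin toroid, L = μ₀N²A/(2πR).
L = (4π×10⁻⁷)(2450)²(2.700×10^-4) / (2π×0.231 m) = 1.403×10^-3 H.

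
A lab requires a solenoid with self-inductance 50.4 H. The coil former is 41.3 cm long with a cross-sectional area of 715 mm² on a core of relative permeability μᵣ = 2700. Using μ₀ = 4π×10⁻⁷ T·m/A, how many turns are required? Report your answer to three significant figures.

N ≈ 2930 turns

A = 715 mm² = 7.150×10^-4 m².
From L = μ₀μᵣN²A/ℓ, N = √(Lℓ / (μ₀μᵣA)).
N = √[(50.4)(0.413) / ((4π×10⁻⁷)(2700)×7.150×10^-4)] = √(8.580×10^6) ≈ 2929.2.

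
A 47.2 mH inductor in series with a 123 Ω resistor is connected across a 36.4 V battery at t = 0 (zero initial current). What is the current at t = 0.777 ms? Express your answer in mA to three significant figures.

I ≈ 257 mA

τ = L/R = 4.720×10^-2/123 = 3.837×10^-4 s; final current I_∞ = ε/R = 36.4/123 = 0.2959 A.
I(t) = I_∞(1 − e^(−t/τ)) with t/τ = 2.025.
I = (0.2959)(1 − e^(−2.025)) = 0.2569 A.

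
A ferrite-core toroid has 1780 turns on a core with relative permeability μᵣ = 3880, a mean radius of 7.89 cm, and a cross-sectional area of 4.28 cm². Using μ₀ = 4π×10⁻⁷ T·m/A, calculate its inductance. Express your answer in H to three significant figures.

L ≈ 13.3 H

For a thin toroid, L = μ₀μᵣN²A/(2πR).
L = (4π×10⁻⁷)(3880)(1780)²(4.280×10^-4) / (2π×7.890×10^-2 m) = 13.34 H.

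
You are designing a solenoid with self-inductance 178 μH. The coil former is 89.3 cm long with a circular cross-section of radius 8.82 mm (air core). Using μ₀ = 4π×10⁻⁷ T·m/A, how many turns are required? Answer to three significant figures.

A = πr² = π(8.820×10^-3 m)² = 2.444×10^-4 m².
From L = μ₀N²A/ℓ, N = √(Lℓ / (μ₀A)).
N = √[(1.780×10^-4)(0.893) / ((4π×10⁻⁷)×2.444×10^-4)] = √(5.176×10^5) ≈ 719.4.

N ≈ 719 turns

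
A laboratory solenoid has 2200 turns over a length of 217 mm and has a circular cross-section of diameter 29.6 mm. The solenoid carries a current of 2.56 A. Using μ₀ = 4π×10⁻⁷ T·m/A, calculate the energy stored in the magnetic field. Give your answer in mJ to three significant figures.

A = π(d/2)² = π(1.480×10^-2 m)² = 6.881×10^-4 m².
L = μ₀N²A/ℓ = (4π×10⁻⁷)(2200)²(6.881×10^-4)/(0.217) = 1.929×10^-2 H.
U = ½LI² = ½(1.929×10^-2)(2.56)² = 6.320×10^-2 J.

U ≈ 63.2 mJ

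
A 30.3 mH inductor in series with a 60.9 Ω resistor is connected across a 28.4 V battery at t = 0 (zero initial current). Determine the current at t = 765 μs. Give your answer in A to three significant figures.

τ = L/R = 3.030×10^-2/60.9 = 4.975×10^-4 s; final current I_∞ = ε/R = 28.4/60.9 = 0.4663 A.
I(t) = I_∞(1 − e^(−t/τ)) with t/τ = 1.538.
I = (0.4663)(1 − e^(−1.538)) = 0.3661 A.

I ≈ 0.366 A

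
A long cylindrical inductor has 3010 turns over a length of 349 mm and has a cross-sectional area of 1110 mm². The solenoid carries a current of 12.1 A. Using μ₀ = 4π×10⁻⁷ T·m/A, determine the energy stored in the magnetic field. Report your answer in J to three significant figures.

A = 1110 mm² = 1.110×10^-3 m².
L = μ₀N²A/ℓ = (4π×10⁻⁷)(3010)²(1.110×10^-3)/(0.349) = 3.621×10^-2 H.
U = ½LI² = ½(3.621×10^-2)(12.1)² = 2.651 J.

U ≈ 2.65 J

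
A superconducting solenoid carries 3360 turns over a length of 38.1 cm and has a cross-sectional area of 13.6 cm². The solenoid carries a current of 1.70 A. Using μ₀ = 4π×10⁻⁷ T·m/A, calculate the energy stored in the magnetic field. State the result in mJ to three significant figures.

A = 13.6 cm² = 1.360×10^-3 m².
L = μ₀N²A/ℓ = (4π×10⁻⁷)(3360)²(1.360×10^-3)/(0.381) = 5.064×10^-2 H.
U = ½LI² = ½(5.064×10^-2)(1.70)² = 7.318×10^-2 J.

U ≈ 73.2 mJ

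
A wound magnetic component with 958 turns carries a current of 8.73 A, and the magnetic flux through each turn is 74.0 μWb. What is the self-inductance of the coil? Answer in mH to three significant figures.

L ≈ 8.12 mH

Self-inductance is defined by L = NΦ_B/I (flux linkage over current).
L = (958)(7.400×10^-5 Wb)/(8.73 A) = 8.121×10^-3 H.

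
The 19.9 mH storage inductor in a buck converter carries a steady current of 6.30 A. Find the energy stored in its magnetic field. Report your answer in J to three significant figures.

U ≈ 0.395 J

Stored magnetic energy: U = ½LI².
U = ½(1.990×10^-2 H)(6.30 A)² = 0.3949 J.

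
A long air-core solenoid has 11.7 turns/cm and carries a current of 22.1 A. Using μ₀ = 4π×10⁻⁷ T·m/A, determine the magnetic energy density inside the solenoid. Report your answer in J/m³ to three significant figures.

u ≈ 420 J/m³

B = μ₀nI = (4π×10⁻⁷)(1.170×10^3)(22.1) = 3.249×10^-2 T.
u = B²/(2μ₀) = (3.249×10^-2)²/(2×4π×10⁻⁷) = 420.1 J/m³.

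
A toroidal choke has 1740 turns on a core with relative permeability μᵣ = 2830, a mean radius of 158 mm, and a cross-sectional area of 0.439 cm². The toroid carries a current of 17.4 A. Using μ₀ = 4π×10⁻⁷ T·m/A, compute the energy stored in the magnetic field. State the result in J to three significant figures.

L = μ₀μᵣN²A/(2πR) = (4π×10⁻⁷)(2830)(1740)²(4.390×10^-5)/(2π×0.158) = 0.4761 H.
U = ½LI² = ½(0.4761)(17.4)² = 72.08 J.

U ≈ 72.1 J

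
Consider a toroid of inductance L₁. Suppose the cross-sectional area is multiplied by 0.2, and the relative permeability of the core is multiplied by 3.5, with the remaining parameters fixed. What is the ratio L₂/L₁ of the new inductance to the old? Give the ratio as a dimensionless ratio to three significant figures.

L₂/L₁ = 0.700

For a toroid, L ∝ μᵣN²A/R.
L₂/L₁ = (0.2) × (3.5) = 0.700.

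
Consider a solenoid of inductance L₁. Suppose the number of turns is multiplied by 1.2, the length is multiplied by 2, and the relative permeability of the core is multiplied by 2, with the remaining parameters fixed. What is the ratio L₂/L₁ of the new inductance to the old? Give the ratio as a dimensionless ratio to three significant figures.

L₂/L₁ = 1.44

For a solenoid, L ∝ μᵣN²A/ℓ.
L₂/L₁ = (1.2)^2 × (2)^-1 × (2) = 1.44.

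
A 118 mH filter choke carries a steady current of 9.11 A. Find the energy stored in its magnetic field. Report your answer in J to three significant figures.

U ≈ 4.90 J

Stored magnetic energy: U = ½LI².
U = ½(0.118 H)(9.11 A)² = 4.897 J.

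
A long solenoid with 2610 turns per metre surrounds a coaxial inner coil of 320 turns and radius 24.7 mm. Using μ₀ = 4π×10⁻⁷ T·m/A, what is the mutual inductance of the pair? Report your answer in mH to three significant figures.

The outer solenoid produces a uniform field B₁ = μ₀n₁I₁ across the inner coil,
so the flux linkage is N₂Φ = N₂B₁A₂ = μ₀n₁N₂A₂·I₁, giving M = μ₀n₁N₂A₂.
A₂ = πr² = π(2.470×10^-2 m)² = 1.917×10^-3 m².
M = (4π×10⁻⁷)(2610)(320)(1.917×10^-3) = 2.012×10^-3 H.

M ≈ 2.01 mH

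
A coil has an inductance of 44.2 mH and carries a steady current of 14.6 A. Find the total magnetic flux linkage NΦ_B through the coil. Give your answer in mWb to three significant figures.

From L = NΦ_B/I, the flux linkage is NΦ_B = LI.
NΦ_B = (4.420×10^-2 H)(14.6 A) = 0.6453 Wb.

NΦ_B ≈ 645 mWb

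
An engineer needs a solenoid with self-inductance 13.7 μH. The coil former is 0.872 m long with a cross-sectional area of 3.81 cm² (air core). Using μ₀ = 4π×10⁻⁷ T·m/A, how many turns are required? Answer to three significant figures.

N ≈ 158 turns

A = 3.81 cm² = 3.810×10^-4 m².
From L = μ₀N²A/ℓ, N = √(Lℓ / (μ₀A)).
N = √[(1.370×10^-5)(0.872) / ((4π×10⁻⁷)×3.810×10^-4)] = √(2.495×10^4) ≈ 158.0.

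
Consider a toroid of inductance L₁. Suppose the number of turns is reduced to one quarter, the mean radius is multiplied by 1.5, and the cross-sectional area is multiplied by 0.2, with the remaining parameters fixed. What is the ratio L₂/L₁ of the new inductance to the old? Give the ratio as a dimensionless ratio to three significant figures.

L₂/L₁ = 0.00833

For a toroid, L ∝ μᵣN²A/R.
L₂/L₁ = (0.25)^2 × (1.5)^-1 × (0.2) = 0.00833.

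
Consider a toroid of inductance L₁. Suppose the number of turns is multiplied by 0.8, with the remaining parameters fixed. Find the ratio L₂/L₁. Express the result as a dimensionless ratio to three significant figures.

For a toroid, L ∝ μᵣN²A/R.
L₂/L₁ = (0.8)^2 = 0.640.

L₂/L₁ = 0.640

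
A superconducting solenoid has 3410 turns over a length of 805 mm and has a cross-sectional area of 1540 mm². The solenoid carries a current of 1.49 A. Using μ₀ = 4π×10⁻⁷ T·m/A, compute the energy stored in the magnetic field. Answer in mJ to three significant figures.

A = 1540 mm² = 1.540×10^-3 m².
L = μ₀N²A/ℓ = (4π×10⁻⁷)(3410)²(1.540×10^-3)/(0.805) = 2.795×10^-2 H.
U = ½LI² = ½(2.795×10^-2)(1.49)² = 3.103×10^-2 J.

U ≈ 31.0 mJ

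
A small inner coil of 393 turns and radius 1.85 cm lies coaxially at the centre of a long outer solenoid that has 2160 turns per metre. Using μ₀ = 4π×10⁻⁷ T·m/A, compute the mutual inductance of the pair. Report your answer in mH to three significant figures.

M ≈ 1.15 mH

The outer solenoid produces a uniform field B₁ = μ₀n₁I₁ across the inner coil,
so the flux linkage is N₂Φ = N₂B₁A₂ = μ₀n₁N₂A₂·I₁, giving M = μ₀n₁N₂A₂.
A₂ = πr² = π(1.850×10^-2 m)² = 1.075×10^-3 m².
M = (4π×10⁻⁷)(2160)(393)(1.075×10^-3) = 1.147×10^-3 H.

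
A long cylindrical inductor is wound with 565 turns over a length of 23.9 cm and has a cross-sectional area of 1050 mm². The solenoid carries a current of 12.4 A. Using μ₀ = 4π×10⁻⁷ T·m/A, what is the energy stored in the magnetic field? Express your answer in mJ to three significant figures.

A = 1050 mm² = 1.050×10^-3 m².
L = μ₀N²A/ℓ = (4π×10⁻⁷)(565)²(1.050×10^-3)/(0.239) = 1.762×10^-3 H.
U = ½LI² = ½(1.762×10^-3)(12.4)² = 0.13549 J.

U ≈ 135 mJ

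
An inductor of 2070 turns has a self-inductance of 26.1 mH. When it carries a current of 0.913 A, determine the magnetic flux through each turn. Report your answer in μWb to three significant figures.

From L = NΦ_B/I, the flux per turn is Φ_B = LI/N.
Φ_B = (2.610×10^-2 H)(0.913 A)/2070 = 1.151×10^-5 Wb.

Φ_B ≈ 11.5 μWb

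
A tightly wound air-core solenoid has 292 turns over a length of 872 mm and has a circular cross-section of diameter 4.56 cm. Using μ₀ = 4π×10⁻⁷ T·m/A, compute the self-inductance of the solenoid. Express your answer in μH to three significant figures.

L ≈ 201 μH

A = π(d/2)² = π(2.280×10^-2 m)² = 1.633×10^-3 m².
For a long solenoid, L = μ₀N²A/ℓ.
L = (4π×10⁻⁷)(292)²(1.633×10^-3)/(0.872 m) = 2.007×10^-4 H.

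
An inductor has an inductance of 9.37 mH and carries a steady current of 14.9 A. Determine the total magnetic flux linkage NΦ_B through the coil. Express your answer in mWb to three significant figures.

From L = NΦ_B/I, the flux linkage is NΦ_B = LI.
NΦ_B = (9.370×10^-3 H)(14.9 A) = 0.1396 Wb.

NΦ_B ≈ 140 mWb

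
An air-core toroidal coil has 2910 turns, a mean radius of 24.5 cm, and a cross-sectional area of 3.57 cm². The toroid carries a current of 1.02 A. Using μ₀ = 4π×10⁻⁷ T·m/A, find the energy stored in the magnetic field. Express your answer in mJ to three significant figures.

U ≈ 1.28 mJ

L = μ₀N²A/(2πR) = (4π×10⁻⁷)(2910)²(3.570×10^-4)/(2π×0.245) = 2.468×10^-3 H.
U = ½LI² = ½(2.468×10^-3)(1.02)² = 1.284×10^-3 J.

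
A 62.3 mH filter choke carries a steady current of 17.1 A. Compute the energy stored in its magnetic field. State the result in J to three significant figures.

Stored magnetic energy: U = ½LI².
U = ½(6.230×10^-2 H)(17.1 A)² = 9.109 J.

U ≈ 9.11 J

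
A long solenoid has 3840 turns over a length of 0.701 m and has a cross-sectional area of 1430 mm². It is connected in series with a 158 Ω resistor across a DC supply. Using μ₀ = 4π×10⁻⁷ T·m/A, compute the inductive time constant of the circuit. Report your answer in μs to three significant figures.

τ ≈ 239 μs

A = 1430 mm² = 1.430×10^-3 m².
L = μ₀N²A/ℓ = (4π×10⁻⁷)(3840)²(1.430×10^-3)/(0.701) = 3.780×10^-2 H.
τ = L/R = (3.780×10^-2)/(158) = 2.392×10^-4 s.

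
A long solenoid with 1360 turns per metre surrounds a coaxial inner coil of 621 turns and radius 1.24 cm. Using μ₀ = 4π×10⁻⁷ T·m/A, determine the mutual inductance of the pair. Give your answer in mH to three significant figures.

M ≈ 0.513 mH

The outer solenoid produces a uniform field B₁ = μ₀n₁I₁ across the inner coil,
so the flux linkage is N₂Φ = N₂B₁A₂ = μ₀n₁N₂A₂·I₁, giving M = μ₀n₁N₂A₂.
A₂ = πr² = π(1.240×10^-2 m)² = 4.831×10^-4 m².
M = (4π×10⁻⁷)(1360)(621)(4.831×10^-4) = 5.127×10^-4 H.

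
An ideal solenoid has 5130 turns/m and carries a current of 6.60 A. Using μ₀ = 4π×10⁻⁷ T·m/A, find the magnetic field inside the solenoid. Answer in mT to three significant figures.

B ≈ 42.5 mT

Inside a long solenoid, B = μ₀nI.
B = (4π×10⁻⁷)(5.130×10^3 m⁻¹)(6.60 A) = 4.2547×10^-2 T.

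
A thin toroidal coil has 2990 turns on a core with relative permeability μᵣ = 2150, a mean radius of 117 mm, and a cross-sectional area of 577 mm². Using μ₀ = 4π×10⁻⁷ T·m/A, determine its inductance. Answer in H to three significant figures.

For a thin toroid, L = μ₀μᵣN²A/(2πR).
L = (4π×10⁻⁷)(2150)(2990)²(5.770×10^-4) / (2π×0.117 m) = 18.96 H.

L ≈ 19.0 H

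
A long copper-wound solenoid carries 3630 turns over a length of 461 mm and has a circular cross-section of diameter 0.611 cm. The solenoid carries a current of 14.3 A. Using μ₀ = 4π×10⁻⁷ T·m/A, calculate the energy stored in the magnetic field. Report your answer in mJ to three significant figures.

A = π(d/2)² = π(3.055×10^-3 m)² = 2.932×10^-5 m².
L = μ₀N²A/ℓ = (4π×10⁻⁷)(3630)²(2.932×10^-5)/(0.461) = 1.053×10^-3 H.
U = ½LI² = ½(1.053×10^-3)(14.3)² = 0.1077 J.

U ≈ 108 mJ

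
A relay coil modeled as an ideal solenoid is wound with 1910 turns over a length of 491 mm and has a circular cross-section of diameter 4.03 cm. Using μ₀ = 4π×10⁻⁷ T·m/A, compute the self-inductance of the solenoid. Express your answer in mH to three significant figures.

L ≈ 11.9 mH

A = π(d/2)² = π(2.015×10^-2 m)² = 1.276×10^-3 m².
For a long solenoid, L = μ₀N²A/ℓ.
L = (4π×10⁻⁷)(1910)²(1.276×10^-3)/(0.491 m) = 1.191×10^-2 H.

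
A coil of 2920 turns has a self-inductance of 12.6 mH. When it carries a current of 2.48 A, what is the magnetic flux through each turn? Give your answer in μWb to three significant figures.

Φ_B ≈ 10.7 μWb

From L = NΦ_B/I, the flux per turn is Φ_B = LI/N.
Φ_B = (1.260×10^-2 H)(2.48 A)/2920 = 1.070×10^-5 Wb.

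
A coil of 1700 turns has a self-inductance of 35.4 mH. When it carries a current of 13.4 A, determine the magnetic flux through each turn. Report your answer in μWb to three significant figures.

Φ_B ≈ 279 μWb

From L = NΦ_B/I, the flux per turn is Φ_B = LI/N.
Φ_B = (3.540×10^-2 H)(13.4 A)/1700 = 2.790×10^-4 Wb.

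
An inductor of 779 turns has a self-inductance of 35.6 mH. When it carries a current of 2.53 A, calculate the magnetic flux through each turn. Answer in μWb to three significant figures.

From L = NΦ_B/I, the flux per turn is Φ_B = LI/N.
Φ_B = (3.560×10^-2 H)(2.53 A)/779 = 1.156×10^-4 Wb.

Φ_B ≈ 116 μWb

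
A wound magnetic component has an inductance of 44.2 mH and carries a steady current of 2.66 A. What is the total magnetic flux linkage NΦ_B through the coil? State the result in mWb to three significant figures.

From L = NΦ_B/I, the flux linkage is NΦ_B = LI.
NΦ_B = (4.420×10^-2 H)(2.66 A) = 0.1176 Wb.

NΦ_B ≈ 118 mWb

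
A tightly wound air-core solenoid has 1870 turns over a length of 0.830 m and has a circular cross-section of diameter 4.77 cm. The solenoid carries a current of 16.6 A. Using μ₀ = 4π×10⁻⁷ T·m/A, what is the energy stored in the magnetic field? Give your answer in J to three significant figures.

A = π(d/2)² = π(2.385×10^-2 m)² = 1.787×10^-3 m².
L = μ₀N²A/ℓ = (4π×10⁻⁷)(1870)²(1.787×10^-3)/(0.83) = 9.461×10^-3 H.
U = ½LI² = ½(9.461×10^-3)(16.6)² = 1.304 J.

U ≈ 1.30 J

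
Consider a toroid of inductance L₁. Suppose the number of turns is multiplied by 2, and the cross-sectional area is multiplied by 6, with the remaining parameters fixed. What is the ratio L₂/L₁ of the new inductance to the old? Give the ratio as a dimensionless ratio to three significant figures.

L₂/L₁ = 24.0

For a toroid, L ∝ μᵣN²A/R.
L₂/L₁ = (2)^2 × (6) = 24.0.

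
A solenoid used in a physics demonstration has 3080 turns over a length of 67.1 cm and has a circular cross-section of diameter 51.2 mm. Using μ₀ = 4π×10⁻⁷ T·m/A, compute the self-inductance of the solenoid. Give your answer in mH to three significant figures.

A = π(d/2)² = π(2.560×10^-2 m)² = 2.059×10^-3 m².
For a long solenoid, L = μ₀N²A/ℓ.
L = (4π×10⁻⁷)(3080)²(2.059×10^-3)/(0.671 m) = 3.658×10^-2 H.

L ≈ 36.6 mH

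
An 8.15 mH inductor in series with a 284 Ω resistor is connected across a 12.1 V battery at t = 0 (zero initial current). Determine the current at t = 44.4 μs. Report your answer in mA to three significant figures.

I ≈ 33.5 mA

τ = L/R = 8.150×10^-3/284 = 2.870×10^-5 s; final current I_∞ = ε/R = 12.1/284 = 4.261×10^-2 A.
I(t) = I_∞(1 − e^(−t/τ)) with t/τ = 1.547.
I = (4.261×10^-2)(1 − e^(−1.547)) = 3.354×10^-2 A.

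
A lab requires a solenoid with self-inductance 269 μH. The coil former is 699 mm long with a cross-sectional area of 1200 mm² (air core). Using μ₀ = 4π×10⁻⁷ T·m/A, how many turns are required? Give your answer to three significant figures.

N ≈ 353 turns

A = 1200 mm² = 1.200×10^-3 m².
From L = μ₀N²A/ℓ, N = √(Lℓ / (μ₀A)).
N = √[(2.690×10^-4)(0.699) / ((4π×10⁻⁷)×1.200×10^-3)] = √(1.247×10^5) ≈ 353.1.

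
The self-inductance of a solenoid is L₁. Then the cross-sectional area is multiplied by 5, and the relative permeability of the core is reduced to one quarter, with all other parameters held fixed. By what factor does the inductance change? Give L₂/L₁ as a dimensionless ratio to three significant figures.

For a solenoid, L ∝ μᵣN²A/ℓ.
L₂/L₁ = (5) × (0.25) = 1.25.

L₂/L₁ = 1.25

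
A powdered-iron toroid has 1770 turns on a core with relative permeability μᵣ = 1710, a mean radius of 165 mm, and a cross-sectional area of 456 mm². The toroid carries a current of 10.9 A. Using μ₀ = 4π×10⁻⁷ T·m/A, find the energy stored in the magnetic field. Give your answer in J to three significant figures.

U ≈ 176 J

L = μ₀μᵣN²A/(2πR) = (4π×10⁻⁷)(1710)(1770)²(4.560×10^-4)/(2π×0.165) = 2.961 H.
U = ½LI² = ½(2.961)(10.9)² = 175.9 J.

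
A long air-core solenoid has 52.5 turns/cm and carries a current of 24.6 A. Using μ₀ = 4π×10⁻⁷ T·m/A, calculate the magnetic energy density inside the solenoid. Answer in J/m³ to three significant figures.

u ≈ 10500 J/m³

B = μ₀nI = (4π×10⁻⁷)(5.250×10^3)(24.6) = 0.1623 T.
u = B²/(2μ₀) = (0.1623)²/(2×4π×10⁻⁷) = 1.048×10^4 J/m³.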